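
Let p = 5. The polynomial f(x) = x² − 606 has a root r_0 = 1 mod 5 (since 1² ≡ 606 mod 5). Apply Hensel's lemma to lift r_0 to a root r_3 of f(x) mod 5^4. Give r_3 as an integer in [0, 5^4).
r_3 = 66 (mod 625)

Hensel's recurrence: r_{i+1} = r_i − f(r_i)·(f′(r_i))^{-1} mod 5^{i+2}, with f′(x) = 2x. Iterate:
  r_0 = 1 (mod 5)
  r_1 = 16 (mod 25)
  r_2 = 66 (mod 125)
  r_3 = 66 (mod 625)
Final: r_3 = 66, and one checks f(r_3) ≡ 0 mod 5^4.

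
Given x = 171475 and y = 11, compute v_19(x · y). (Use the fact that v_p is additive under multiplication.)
v_19(1886225) = 3

v_p(x) = 3 (factor: 171475 = 19^3 · 25); v_p(y) = 0 (factor: 11 = 19^0 · 11). Additivity: v_p(xy) = v_p(x) + v_p(y) = 3 + 0 = 3. (Direct check: xy = 1886225 = 19^3 · (275).)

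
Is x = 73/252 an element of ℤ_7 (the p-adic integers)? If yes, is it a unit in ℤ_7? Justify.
x ∉ ℤ_7 (v_7(x) = -1 < 0)

ℤ_7 = {x ∈ ℚ_7 : v_7(x) ≥ 0} and ℤ_7^× = {x ∈ ℤ_7 : v_7(x) = 0}. Here v_7(73/252) = v_7(num) − v_7(den) = -1; compare against these criteria.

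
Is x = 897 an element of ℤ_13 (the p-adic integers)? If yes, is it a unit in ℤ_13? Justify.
x ∈ ℤ_13 but not a unit; v_13(x) = 1 > 0

ℤ_13 = {x ∈ ℚ_13 : v_13(x) ≥ 0} and ℤ_13^× = {x ∈ ℤ_13 : v_13(x) = 0}. Here v_13(897) = v_13(num) − v_13(den) = 1; compare against these criteria.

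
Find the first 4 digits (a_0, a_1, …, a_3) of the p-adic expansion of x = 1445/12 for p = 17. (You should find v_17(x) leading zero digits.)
(a_0, …, a_3) = (0, 0, 16, 9)

v_17(1445/12) = 2, so a_0 = ... = a_1 = 0. Factor out: x = 17^2 · u with u = 5/12 a unit in ℤ_17. Expand u iteratively via a_{v+i} = u_i mod 17, u_{i+1} = (u_i − a_{v+i})/17:
  u_0 = 5/12;  a_2 = 16;  u_1 = (u_0 − 16)/17 = -11/12
  u_1 = -11/12;  a_3 = 9;  u_2 = (u_1 − 9)/17 = -7/12
Digits: (0, 0, 16, 9).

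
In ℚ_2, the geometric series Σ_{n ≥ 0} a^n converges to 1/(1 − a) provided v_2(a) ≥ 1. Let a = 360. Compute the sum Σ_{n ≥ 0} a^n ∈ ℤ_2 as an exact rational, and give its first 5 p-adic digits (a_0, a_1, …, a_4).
Σ a^n = 1/(1 − a) = -1/359;  first 5 digits = (1, 0, 0, 1, 0)

v_2(a) = 3 ≥ 1, so the series converges in ℤ_2 to 1/(1 − a) = 1/(1 − 360) = -1/359. Expand this rational in ℤ_2: compute digits iteratively via d_i = x_i mod 2, x_{i+1} = (x_i − d_i)/2. The first 5 digits are (1, 0, 0, 1, 0).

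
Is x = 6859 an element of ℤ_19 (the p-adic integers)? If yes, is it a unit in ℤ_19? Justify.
x ∈ ℤ_19 but not a unit; v_19(x) = 3 > 0

ℤ_19 = {x ∈ ℚ_19 : v_19(x) ≥ 0} and ℤ_19^× = {x ∈ ℤ_19 : v_19(x) = 0}. Here v_19(6859) = v_19(num) − v_19(den) = 3; compare against these criteria.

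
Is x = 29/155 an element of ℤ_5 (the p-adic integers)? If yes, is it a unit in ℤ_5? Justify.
x ∉ ℤ_5 (v_5(x) = -1 < 0)

ℤ_5 = {x ∈ ℚ_5 : v_5(x) ≥ 0} and ℤ_5^× = {x ∈ ℤ_5 : v_5(x) = 0}. Here v_5(29/155) = v_5(num) − v_5(den) = -1; compare against these criteria.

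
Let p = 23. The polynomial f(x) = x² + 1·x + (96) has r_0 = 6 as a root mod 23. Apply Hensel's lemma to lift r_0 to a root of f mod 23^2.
r_1 = 443 (mod 529)

Hensel: r_{i+1} = r_i − f(r_i)·(f′(r_i))^{-1} mod 23^{i+2}, f′(x) = 2x + 1. Iterate:
  r_0 = 6 (mod 23)
  r_1 = 443 (mod 529)
Final: r = 443 satisfies f(r) ≡ 0 mod 23^2.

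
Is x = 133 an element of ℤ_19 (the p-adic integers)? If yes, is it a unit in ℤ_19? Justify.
x ∈ ℤ_19 but not a unit; v_19(x) = 1 > 0

ℤ_19 = {x ∈ ℚ_19 : v_19(x) ≥ 0} and ℤ_19^× = {x ∈ ℤ_19 : v_19(x) = 0}. Here v_19(133) = v_19(num) − v_19(den) = 1; compare against these criteria.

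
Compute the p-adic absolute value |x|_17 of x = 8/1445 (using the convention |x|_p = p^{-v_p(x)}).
|8/1445|_17 = 289

Step 1 — compute v_17(x) by factoring powers of 17 out of the numerator and denominator: v_17(8/1445) = -2. Step 2 — apply |x|_p = p^{-v_p(x)} = 17^{2} = 289.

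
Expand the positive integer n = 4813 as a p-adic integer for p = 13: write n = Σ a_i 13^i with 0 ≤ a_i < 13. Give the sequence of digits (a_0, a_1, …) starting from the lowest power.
(a_0, a_1, …) = (3, 6, 2, 2)

Repeated division by 13 gives the digits low-to-high: 4813 = 3 + 6·13^1 + 2·13^2 + 2·13^3. Digit sequence: (3, 6, 2, 2).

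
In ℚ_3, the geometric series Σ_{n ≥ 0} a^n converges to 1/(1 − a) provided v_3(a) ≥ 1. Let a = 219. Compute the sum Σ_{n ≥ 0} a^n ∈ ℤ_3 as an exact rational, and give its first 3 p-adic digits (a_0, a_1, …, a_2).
Σ a^n = 1/(1 − a) = -1/218;  first 3 digits = (1, 1, 1)

v_3(a) = 1 ≥ 1, so the series converges in ℤ_3 to 1/(1 − a) = 1/(1 − 219) = -1/218. Expand this rational in ℤ_3: compute digits iteratively via d_i = x_i mod 3, x_{i+1} = (x_i − d_i)/3. The first 3 digits are (1, 1, 1).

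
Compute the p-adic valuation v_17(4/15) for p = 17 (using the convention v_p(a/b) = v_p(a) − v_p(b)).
v_17(4/15) = 0

Factor powers of 17 from the numerator and denominator of the reduced fraction: 4 = 17^0 · 4 and 15 = 17^0 · 15. Apply v_p(a/b) = v_p(a) − v_p(b): v_17(4/15) = 0 − 0 = 0.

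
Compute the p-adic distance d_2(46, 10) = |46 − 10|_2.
d_2(46, 10) = 1/4

Step 1 — x − y = 46 − 10 = 36. Step 2 — v_2(36) = 2 (factor: 36 = (2^2 · 9); the sign does not affect v_p). Step 3 — |x − y|_2 = 2^{-2} = 1/4.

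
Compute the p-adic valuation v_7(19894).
v_7(19894) = 3

v_7(n) is the largest exponent k such that 7^k divides n. Factor out: 19894 = 7^3 · 58. (Sign doesn't affect v_p.) So v_7(19894) = 3.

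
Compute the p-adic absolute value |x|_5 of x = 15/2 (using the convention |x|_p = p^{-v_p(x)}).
|15/2|_5 = 1/5

Step 1 — compute v_5(x) by factoring powers of 5 out of the numerator and denominator: v_5(15/2) = 1. Step 2 — apply |x|_p = p^{-v_p(x)} = 5^{-1} = 1/5.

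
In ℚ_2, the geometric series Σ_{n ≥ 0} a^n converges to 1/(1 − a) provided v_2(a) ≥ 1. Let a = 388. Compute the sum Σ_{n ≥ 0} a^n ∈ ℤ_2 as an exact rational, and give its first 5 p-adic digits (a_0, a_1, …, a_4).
Σ a^n = 1/(1 − a) = -1/387;  first 5 digits = (1, 0, 1, 0, 1)

v_2(a) = 2 ≥ 1, so the series converges in ℤ_2 to 1/(1 − a) = 1/(1 − 388) = -1/387. Expand this rational in ℤ_2: compute digits iteratively via d_i = x_i mod 2, x_{i+1} = (x_i − d_i)/2. The first 5 digits are (1, 0, 1, 0, 1).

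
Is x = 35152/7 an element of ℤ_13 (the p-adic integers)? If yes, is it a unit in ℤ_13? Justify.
x ∈ ℤ_13 but not a unit; v_13(x) = 3 > 0

ℤ_13 = {x ∈ ℚ_13 : v_13(x) ≥ 0} and ℤ_13^× = {x ∈ ℤ_13 : v_13(x) = 0}. Here v_13(35152/7) = v_13(num) − v_13(den) = 3; compare against these criteria.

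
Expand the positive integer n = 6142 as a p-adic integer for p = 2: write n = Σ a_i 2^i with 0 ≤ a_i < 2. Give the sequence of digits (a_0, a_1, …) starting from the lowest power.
(a_0, a_1, …) = (0, 1, 1, 1, 1, 1, 1, 1, 1, 1, 1, 0, 1)

Repeated division by 2 gives the digits low-to-high: 6142 = 1·2^1 + 1·2^2 + 1·2^3 + 1·2^4 + 1·2^5 + 1·2^6 + 1·2^7 + 1·2^8 + 1·2^9 + 1·2^10 + 1·2^12. Digit sequence: (0, 1, 1, 1, 1, 1, 1, 1, 1, 1, 1, 0, 1).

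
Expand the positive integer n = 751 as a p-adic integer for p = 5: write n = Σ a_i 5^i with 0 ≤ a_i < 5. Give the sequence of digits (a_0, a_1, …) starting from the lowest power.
(a_0, a_1, …) = (1, 0, 0, 1, 1)

Repeated division by 5 gives the digits low-to-high: 751 = 1 + 1·5^3 + 1·5^4. Digit sequence: (1, 0, 0, 1, 1).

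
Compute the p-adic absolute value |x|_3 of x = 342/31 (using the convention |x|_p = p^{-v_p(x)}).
|342/31|_3 = 1/9

Step 1 — compute v_3(x) by factoring powers of 3 out of the numerator and denominator: v_3(342/31) = 2. Step 2 — apply |x|_p = p^{-v_p(x)} = 3^{-2} = 1/9.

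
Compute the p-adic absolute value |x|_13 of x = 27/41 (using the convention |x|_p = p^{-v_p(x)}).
|27/41|_13 = 1

Step 1 — compute v_13(x) by factoring powers of 13 out of the numerator and denominator: v_13(27/41) = 0. Step 2 — apply |x|_p = p^{-v_p(x)} = 13^{0} = 1.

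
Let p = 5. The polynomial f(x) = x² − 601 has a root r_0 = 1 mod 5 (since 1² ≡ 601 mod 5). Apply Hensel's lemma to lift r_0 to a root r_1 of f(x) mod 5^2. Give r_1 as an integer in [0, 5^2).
r_1 = 1 (mod 25)

Hensel's recurrence: r_{i+1} = r_i − f(r_i)·(f′(r_i))^{-1} mod 5^{i+2}, with f′(x) = 2x. Iterate:
  r_0 = 1 (mod 5)
  r_1 = 1 (mod 25)
Final: r_1 = 1, and one checks f(r_1) ≡ 0 mod 5^2.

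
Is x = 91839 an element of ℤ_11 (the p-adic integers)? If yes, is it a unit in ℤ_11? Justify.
x ∈ ℤ_11 but not a unit; v_11(x) = 3 > 0

ℤ_11 = {x ∈ ℚ_11 : v_11(x) ≥ 0} and ℤ_11^× = {x ∈ ℤ_11 : v_11(x) = 0}. Here v_11(91839) = v_11(num) − v_11(den) = 3; compare against these criteria.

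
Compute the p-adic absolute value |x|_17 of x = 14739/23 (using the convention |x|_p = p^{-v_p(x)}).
|14739/23|_17 = 1/4913

Step 1 — compute v_17(x) by factoring powers of 17 out of the numerator and denominator: v_17(14739/23) = 3. Step 2 — apply |x|_p = p^{-v_p(x)} = 17^{-3} = 1/4913.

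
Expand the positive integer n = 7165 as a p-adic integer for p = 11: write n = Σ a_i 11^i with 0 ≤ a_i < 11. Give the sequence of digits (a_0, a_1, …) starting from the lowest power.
(a_0, a_1, …) = (4, 2, 4, 5)

Repeated division by 11 gives the digits low-to-high: 7165 = 4 + 2·11^1 + 4·11^2 + 5·11^3. Digit sequence: (4, 2, 4, 5).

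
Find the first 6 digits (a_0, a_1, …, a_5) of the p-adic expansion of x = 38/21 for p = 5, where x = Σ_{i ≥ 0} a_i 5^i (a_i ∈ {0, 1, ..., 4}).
(a_0, …, a_5) = (3, 0, 4, 3, 4, 0)

v_5(38/21) = 0 (numerator and denominator both coprime to 5), so x ∈ ℤ_5^×. Compute digits iteratively via a_i = x_i mod 5, x_{i+1} = (x_i − a_i)/5, with x_0 = x:
  x_0 = 38/21;  a_0 = 3;  x_1 = (x_0 − 3)/5 = -5/21
  x_1 = -5/21;  a_1 = 0;  x_2 = (x_1 − 0)/5 = -1/21
  x_2 = -1/21;  a_2 = 4;  x_3 = (x_2 − 4)/5 = -17/21
  x_3 = -17/21;  a_3 = 3;  x_4 = (x_3 − 3)/5 = -16/21
  x_4 = -16/21;  a_4 = 4;  x_5 = (x_4 − 4)/5 = -20/21
  x_5 = -20/21;  a_5 = 0;  x_6 = (x_5 − 0)/5 = -4/21
Digits: (3, 0, 4, 3, 4, 0).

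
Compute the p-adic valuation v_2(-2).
v_2(-2) = 1

v_2(n) is the largest exponent k such that 2^k divides n. Factor out: -2 = -2^1 · 1. (Sign doesn't affect v_p.) So v_2(-2) = 1.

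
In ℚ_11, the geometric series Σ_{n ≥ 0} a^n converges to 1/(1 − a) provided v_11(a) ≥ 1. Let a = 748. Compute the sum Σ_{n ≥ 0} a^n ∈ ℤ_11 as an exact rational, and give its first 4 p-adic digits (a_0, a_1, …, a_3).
Σ a^n = 1/(1 − a) = -1/747;  first 4 digits = (1, 2, 10, 10)

v_11(a) = 1 ≥ 1, so the series converges in ℤ_11 to 1/(1 − a) = 1/(1 − 748) = -1/747. Expand this rational in ℤ_11: compute digits iteratively via d_i = x_i mod 11, x_{i+1} = (x_i − d_i)/11. The first 4 digits are (1, 2, 10, 10).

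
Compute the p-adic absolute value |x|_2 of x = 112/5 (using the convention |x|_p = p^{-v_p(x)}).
|112/5|_2 = 1/16

Step 1 — compute v_2(x) by factoring powers of 2 out of the numerator and denominator: v_2(112/5) = 4. Step 2 — apply |x|_p = p^{-v_p(x)} = 2^{-4} = 1/16.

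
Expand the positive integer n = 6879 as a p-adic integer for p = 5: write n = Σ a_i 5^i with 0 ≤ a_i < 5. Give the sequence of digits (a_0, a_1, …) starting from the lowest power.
(a_0, a_1, …) = (4, 0, 0, 0, 1, 2)

Repeated division by 5 gives the digits low-to-high: 6879 = 4 + 1·5^4 + 2·5^5. Digit sequence: (4, 0, 0, 0, 1, 2).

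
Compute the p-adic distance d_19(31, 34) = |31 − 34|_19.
d_19(31, 34) = 1

Step 1 — x − y = 31 − 34 = -3. Step 2 — v_19(-3) = 0 (factor: -3 = −(19^0 · 3); the sign does not affect v_p). Step 3 — |x − y|_19 = 19^{0} = 1.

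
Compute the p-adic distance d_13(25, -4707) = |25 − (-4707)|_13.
d_13(25, -4707) = 1/169

Step 1 — x − y = 25 − (-4707) = 4732. Step 2 — v_13(4732) = 2 (factor: 4732 = (13^2 · 28); the sign does not affect v_p). Step 3 — |x − y|_13 = 13^{-2} = 1/169.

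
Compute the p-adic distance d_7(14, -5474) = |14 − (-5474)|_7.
d_7(14, -5474) = 1/343

Step 1 — x − y = 14 − (-5474) = 5488. Step 2 — v_7(5488) = 3 (factor: 5488 = (7^3 · 16); the sign does not affect v_p). Step 3 — |x − y|_7 = 7^{-3} = 1/343.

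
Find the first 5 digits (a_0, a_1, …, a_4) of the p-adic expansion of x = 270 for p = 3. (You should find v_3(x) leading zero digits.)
(a_0, …, a_4) = (0, 0, 0, 1, 0)

v_3(270) = 3, so a_0 = ... = a_2 = 0. Factor out: x = 3^3 · u with u = 10 a unit in ℤ_3. Expand u iteratively via a_{v+i} = u_i mod 3, u_{i+1} = (u_i − a_{v+i})/3:
  u_0 = 10;  a_3 = 1;  u_1 = (u_0 − 1)/3 = 3
  u_1 = 3;  a_4 = 0;  u_2 = (u_1 − 0)/3 = 1
Digits: (0, 0, 0, 1, 0).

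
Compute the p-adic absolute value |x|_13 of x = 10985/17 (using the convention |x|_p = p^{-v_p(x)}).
|10985/17|_13 = 1/2197

Step 1 — compute v_13(x) by factoring powers of 13 out of the numerator and denominator: v_13(10985/17) = 3. Step 2 — apply |x|_p = p^{-v_p(x)} = 13^{-3} = 1/2197.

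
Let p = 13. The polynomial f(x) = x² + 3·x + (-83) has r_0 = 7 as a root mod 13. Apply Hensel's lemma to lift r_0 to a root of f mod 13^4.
r_3 = 26670 (mod 28561)

Hensel: r_{i+1} = r_i − f(r_i)·(f′(r_i))^{-1} mod 13^{i+2}, f′(x) = 2x + 3. Iterate:
  r_0 = 7 (mod 13)
  r_1 = 137 (mod 169)
  r_2 = 306 (mod 2197)
  r_3 = 26670 (mod 28561)
Final: r = 26670 satisfies f(r) ≡ 0 mod 13^4.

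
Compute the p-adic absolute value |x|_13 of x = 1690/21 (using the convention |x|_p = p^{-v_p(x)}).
|1690/21|_13 = 1/169

Step 1 — compute v_13(x) by factoring powers of 13 out of the numerator and denominator: v_13(1690/21) = 2. Step 2 — apply |x|_p = p^{-v_p(x)} = 13^{-2} = 1/169.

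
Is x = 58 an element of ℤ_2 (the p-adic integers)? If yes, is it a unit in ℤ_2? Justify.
x ∈ ℤ_2 but not a unit; v_2(x) = 1 > 0

ℤ_2 = {x ∈ ℚ_2 : v_2(x) ≥ 0} and ℤ_2^× = {x ∈ ℤ_2 : v_2(x) = 0}. Here v_2(58) = v_2(num) − v_2(den) = 1; compare against these criteria.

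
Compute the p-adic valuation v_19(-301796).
v_19(-301796) = 3

v_19(n) is the largest exponent k such that 19^k divides n. Factor out: -301796 = -19^3 · 44. (Sign doesn't affect v_p.) So v_19(-301796) = 3.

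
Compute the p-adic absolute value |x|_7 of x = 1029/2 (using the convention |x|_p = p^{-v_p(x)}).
|1029/2|_7 = 1/343

Step 1 — compute v_7(x) by factoring powers of 7 out of the numerator and denominator: v_7(1029/2) = 3. Step 2 — apply |x|_p = p^{-v_p(x)} = 7^{-3} = 1/343.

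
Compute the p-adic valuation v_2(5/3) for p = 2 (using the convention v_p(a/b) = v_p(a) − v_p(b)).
v_2(5/3) = 0

Factor powers of 2 from the numerator and denominator of the reduced fraction: 5 = 2^0 · 5 and 3 = 2^0 · 3. Apply v_p(a/b) = v_p(a) − v_p(b): v_2(5/3) = 0 − 0 = 0.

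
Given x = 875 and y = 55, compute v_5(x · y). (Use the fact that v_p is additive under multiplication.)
v_5(48125) = 4

v_p(x) = 3 (factor: 875 = 5^3 · 7); v_p(y) = 1 (factor: 55 = 5^1 · 11). Additivity: v_p(xy) = v_p(x) + v_p(y) = 3 + 1 = 4. (Direct check: xy = 48125 = 5^4 · (77).)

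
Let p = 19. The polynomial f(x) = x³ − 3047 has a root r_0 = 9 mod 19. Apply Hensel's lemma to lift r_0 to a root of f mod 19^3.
r_2 = 6830 (mod 6859)

Hensel: r_{i+1} = r_i − f(r_i)/f′(r_i) mod 19^{i+2}, where f′(x) = 3x². Iterate:
  r_0 = 9 (mod 19)
  r_1 = 332 (mod 361)
  r_2 = 6830 (mod 6859)
Final: r = 6830 with f(r) ≡ 0 mod 19^3.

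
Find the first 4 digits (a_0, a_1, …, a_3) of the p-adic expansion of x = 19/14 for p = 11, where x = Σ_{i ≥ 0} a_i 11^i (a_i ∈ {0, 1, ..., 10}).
(a_0, …, a_3) = (10, 0, 7, 8)

v_11(19/14) = 0 (numerator and denominator both coprime to 11), so x ∈ ℤ_11^×. Compute digits iteratively via a_i = x_i mod 11, x_{i+1} = (x_i − a_i)/11, with x_0 = x:
  x_0 = 19/14;  a_0 = 10;  x_1 = (x_0 − 10)/11 = -11/14
  x_1 = -11/14;  a_1 = 0;  x_2 = (x_1 − 0)/11 = -1/14
  x_2 = -1/14;  a_2 = 7;  x_3 = (x_2 − 7)/11 = -9/14
  x_3 = -9/14;  a_3 = 8;  x_4 = (x_3 − 8)/11 = -11/14
Digits: (10, 0, 7, 8).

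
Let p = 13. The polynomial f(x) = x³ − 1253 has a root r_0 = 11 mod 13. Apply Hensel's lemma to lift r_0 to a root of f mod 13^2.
r_1 = 89 (mod 169)

Hensel: r_{i+1} = r_i − f(r_i)/f′(r_i) mod 13^{i+2}, where f′(x) = 3x². Iterate:
  r_0 = 11 (mod 13)
  r_1 = 89 (mod 169)
Final: r = 89 with f(r) ≡ 0 mod 13^2.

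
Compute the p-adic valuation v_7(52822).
v_7(52822) = 4

v_7(n) is the largest exponent k such that 7^k divides n. Factor out: 52822 = 7^4 · 22. (Sign doesn't affect v_p.) So v_7(52822) = 4.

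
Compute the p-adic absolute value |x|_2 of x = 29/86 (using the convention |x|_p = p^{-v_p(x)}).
|29/86|_2 = 2

Step 1 — compute v_2(x) by factoring powers of 2 out of the numerator and denominator: v_2(29/86) = -1. Step 2 — apply |x|_p = p^{-v_p(x)} = 2^{1} = 2.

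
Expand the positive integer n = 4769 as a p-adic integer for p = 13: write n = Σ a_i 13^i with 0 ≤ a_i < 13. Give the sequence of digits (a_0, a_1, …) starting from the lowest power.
(a_0, a_1, …) = (11, 2, 2, 2)

Repeated division by 13 gives the digits low-to-high: 4769 = 11 + 2·13^1 + 2·13^2 + 2·13^3. Digit sequence: (11, 2, 2, 2).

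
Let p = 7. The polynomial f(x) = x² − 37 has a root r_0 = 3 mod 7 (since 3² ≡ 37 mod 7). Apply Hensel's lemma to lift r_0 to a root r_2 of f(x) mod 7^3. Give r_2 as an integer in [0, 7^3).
r_2 = 220 (mod 343)

Hensel's recurrence: r_{i+1} = r_i − f(r_i)·(f′(r_i))^{-1} mod 7^{i+2}, with f′(x) = 2x. Iterate:
  r_0 = 3 (mod 7)
  r_1 = 24 (mod 49)
  r_2 = 220 (mod 343)
Final: r_2 = 220, and one checks f(r_2) ≡ 0 mod 7^3.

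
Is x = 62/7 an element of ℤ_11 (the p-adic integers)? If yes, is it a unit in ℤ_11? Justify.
x ∈ ℤ_11^× (unit); v_11(x) = 0

ℤ_11 = {x ∈ ℚ_11 : v_11(x) ≥ 0} and ℤ_11^× = {x ∈ ℤ_11 : v_11(x) = 0}. Here v_11(62/7) = v_11(num) − v_11(den) = 0; compare against these criteria.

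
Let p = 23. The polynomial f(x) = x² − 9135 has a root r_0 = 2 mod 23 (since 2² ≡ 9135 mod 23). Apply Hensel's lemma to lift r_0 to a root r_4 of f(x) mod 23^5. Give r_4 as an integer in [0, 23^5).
r_4 = 1275720 (mod 6436343)

Hensel's recurrence: r_{i+1} = r_i − f(r_i)·(f′(r_i))^{-1} mod 23^{i+2}, with f′(x) = 2x. Iterate:
  r_0 = 2 (mod 23)
  r_1 = 301 (mod 529)
  r_2 = 10352 (mod 12167)
  r_3 = 156356 (mod 279841)
  r_4 = 1275720 (mod 6436343)
Final: r_4 = 1275720, and one checks f(r_4) ≡ 0 mod 23^5.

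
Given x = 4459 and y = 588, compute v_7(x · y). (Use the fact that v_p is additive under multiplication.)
v_7(2621892) = 5

v_p(x) = 3 (factor: 4459 = 7^3 · 13); v_p(y) = 2 (factor: 588 = 7^2 · 12). Additivity: v_p(xy) = v_p(x) + v_p(y) = 3 + 2 = 5. (Direct check: xy = 2621892 = 7^5 · (156).)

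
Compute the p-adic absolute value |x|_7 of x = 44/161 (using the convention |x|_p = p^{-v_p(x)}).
|44/161|_7 = 7

Step 1 — compute v_7(x) by factoring powers of 7 out of the numerator and denominator: v_7(44/161) = -1. Step 2 — apply |x|_p = p^{-v_p(x)} = 7^{1} = 7.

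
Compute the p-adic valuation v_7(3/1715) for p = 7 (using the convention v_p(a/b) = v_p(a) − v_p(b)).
v_7(3/1715) = -3

Factor powers of 7 from the numerator and denominator of the reduced fraction: 3 = 7^0 · 3 and 1715 = 7^3 · 5. Apply v_p(a/b) = v_p(a) − v_p(b): v_7(3/1715) = 0 − 3 = -3.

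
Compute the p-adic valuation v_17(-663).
v_17(-663) = 1

v_17(n) is the largest exponent k such that 17^k divides n. Factor out: -663 = -17^1 · 39. (Sign doesn't affect v_p.) So v_17(-663) = 1.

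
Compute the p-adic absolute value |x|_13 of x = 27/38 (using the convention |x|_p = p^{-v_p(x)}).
|27/38|_13 = 1

Step 1 — compute v_13(x) by factoring powers of 13 out of the numerator and denominator: v_13(27/38) = 0. Step 2 — apply |x|_p = p^{-v_p(x)} = 13^{0} = 1.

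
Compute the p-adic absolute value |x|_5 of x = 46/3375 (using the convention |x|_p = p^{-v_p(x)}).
|46/3375|_5 = 125

Step 1 — compute v_5(x) by factoring powers of 5 out of the numerator and denominator: v_5(46/3375) = -3. Step 2 — apply |x|_p = p^{-v_p(x)} = 5^{3} = 125.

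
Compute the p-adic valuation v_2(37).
v_2(37) = 0

v_2(n) is the largest exponent k such that 2^k divides n. Factor out: 37 = 2^0 · 37. (Sign doesn't affect v_p.) So v_2(37) = 0.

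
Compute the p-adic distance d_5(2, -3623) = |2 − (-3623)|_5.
d_5(2, -3623) = 1/125

Step 1 — x − y = 2 − (-3623) = 3625. Step 2 — v_5(3625) = 3 (factor: 3625 = (5^3 · 29); the sign does not affect v_p). Step 3 — |x − y|_5 = 5^{-3} = 1/125.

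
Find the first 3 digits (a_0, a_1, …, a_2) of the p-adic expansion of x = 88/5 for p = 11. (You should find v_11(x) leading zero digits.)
(a_0, …, a_2) = (0, 6, 4)

v_11(88/5) = 1, so a_0 = ... = a_0 = 0. Factor out: x = 11^1 · u with u = 8/5 a unit in ℤ_11. Expand u iteratively via a_{v+i} = u_i mod 11, u_{i+1} = (u_i − a_{v+i})/11:
  u_0 = 8/5;  a_1 = 6;  u_1 = (u_0 − 6)/11 = -2/5
  u_1 = -2/5;  a_2 = 4;  u_2 = (u_1 − 4)/11 = -2/5
Digits: (0, 6, 4).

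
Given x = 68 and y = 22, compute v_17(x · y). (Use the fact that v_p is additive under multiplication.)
v_17(1496) = 1

v_p(x) = 1 (factor: 68 = 17^1 · 4); v_p(y) = 0 (factor: 22 = 17^0 · 22). Additivity: v_p(xy) = v_p(x) + v_p(y) = 1 + 0 = 1. (Direct check: xy = 1496 = 17^1 · (88).)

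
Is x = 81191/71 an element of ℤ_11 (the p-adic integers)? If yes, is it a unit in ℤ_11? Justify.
x ∈ ℤ_11 but not a unit; v_11(x) = 3 > 0

ℤ_11 = {x ∈ ℚ_11 : v_11(x) ≥ 0} and ℤ_11^× = {x ∈ ℤ_11 : v_11(x) = 0}. Here v_11(81191/71) = v_11(num) − v_11(den) = 3; compare against these criteria.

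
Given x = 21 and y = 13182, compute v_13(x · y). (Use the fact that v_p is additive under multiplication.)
v_13(276822) = 3

v_p(x) = 0 (factor: 21 = 13^0 · 21); v_p(y) = 3 (factor: 13182 = 13^3 · 6). Additivity: v_p(xy) = v_p(x) + v_p(y) = 0 + 3 = 3. (Direct check: xy = 276822 = 13^3 · (126).)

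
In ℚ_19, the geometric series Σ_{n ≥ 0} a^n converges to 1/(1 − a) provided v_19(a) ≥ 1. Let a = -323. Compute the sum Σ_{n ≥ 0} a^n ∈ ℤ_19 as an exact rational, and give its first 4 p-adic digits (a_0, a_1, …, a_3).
Σ a^n = 1/(1 − a) = 1/324;  first 4 digits = (1, 2, 3, 4)

v_19(a) = 1 ≥ 1, so the series converges in ℤ_19 to 1/(1 − a) = 1/(1 − (-323)) = 1/324. Expand this rational in ℤ_19: compute digits iteratively via d_i = x_i mod 19, x_{i+1} = (x_i − d_i)/19. The first 4 digits are (1, 2, 3, 4).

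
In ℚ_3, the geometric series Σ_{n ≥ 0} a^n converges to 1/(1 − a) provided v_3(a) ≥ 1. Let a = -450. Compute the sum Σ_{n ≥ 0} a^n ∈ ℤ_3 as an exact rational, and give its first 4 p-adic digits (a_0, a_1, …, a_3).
Σ a^n = 1/(1 − a) = 1/451;  first 4 digits = (1, 0, 1, 1)

v_3(a) = 2 ≥ 1, so the series converges in ℤ_3 to 1/(1 − a) = 1/(1 − (-450)) = 1/451. Expand this rational in ℤ_3: compute digits iteratively via d_i = x_i mod 3, x_{i+1} = (x_i − d_i)/3. The first 4 digits are (1, 0, 1, 1).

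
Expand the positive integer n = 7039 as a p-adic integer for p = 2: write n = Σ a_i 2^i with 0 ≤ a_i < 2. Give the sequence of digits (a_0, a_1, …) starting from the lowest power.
(a_0, a_1, …) = (1, 1, 1, 1, 1, 1, 1, 0, 1, 1, 0, 1, 1)

Repeated division by 2 gives the digits low-to-high: 7039 = 1 + 1·2^1 + 1·2^2 + 1·2^3 + 1·2^4 + 1·2^5 + 1·2^6 + 1·2^8 + 1·2^9 + 1·2^11 + 1·2^12. Digit sequence: (1, 1, 1, 1, 1, 1, 1, 0, 1, 1, 0, 1, 1).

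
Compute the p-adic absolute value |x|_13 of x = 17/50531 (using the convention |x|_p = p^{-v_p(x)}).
|17/50531|_13 = 2197

Step 1 — compute v_13(x) by factoring powers of 13 out of the numerator and denominator: v_13(17/50531) = -3. Step 2 — apply |x|_p = p^{-v_p(x)} = 13^{3} = 2197.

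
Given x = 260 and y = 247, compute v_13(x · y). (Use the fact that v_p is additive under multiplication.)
v_13(64220) = 2

v_p(x) = 1 (factor: 260 = 13^1 · 20); v_p(y) = 1 (factor: 247 = 13^1 · 19). Additivity: v_p(xy) = v_p(x) + v_p(y) = 1 + 1 = 2. (Direct check: xy = 64220 = 13^2 · (380).)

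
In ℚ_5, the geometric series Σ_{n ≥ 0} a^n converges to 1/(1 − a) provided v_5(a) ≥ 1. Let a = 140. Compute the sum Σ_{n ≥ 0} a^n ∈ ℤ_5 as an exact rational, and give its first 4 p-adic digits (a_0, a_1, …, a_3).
Σ a^n = 1/(1 − a) = -1/139;  first 4 digits = (1, 3, 4, 4)

v_5(a) = 1 ≥ 1, so the series converges in ℤ_5 to 1/(1 − a) = 1/(1 − 140) = -1/139. Expand this rational in ℤ_5: compute digits iteratively via d_i = x_i mod 5, x_{i+1} = (x_i − d_i)/5. The first 4 digits are (1, 3, 4, 4).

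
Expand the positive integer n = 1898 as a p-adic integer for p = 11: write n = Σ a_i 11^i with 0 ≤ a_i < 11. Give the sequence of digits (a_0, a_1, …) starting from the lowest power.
(a_0, a_1, …) = (6, 7, 4, 1)

Repeated division by 11 gives the digits low-to-high: 1898 = 6 + 7·11^1 + 4·11^2 + 1·11^3. Digit sequence: (6, 7, 4, 1).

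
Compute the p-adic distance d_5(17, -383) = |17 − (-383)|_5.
d_5(17, -383) = 1/25

Step 1 — x − y = 17 − (-383) = 400. Step 2 — v_5(400) = 2 (factor: 400 = (5^2 · 16); the sign does not affect v_p). Step 3 — |x − y|_5 = 5^{-2} = 1/25.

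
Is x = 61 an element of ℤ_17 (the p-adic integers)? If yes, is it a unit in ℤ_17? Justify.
x ∈ ℤ_17^× (unit); v_17(x) = 0

ℤ_17 = {x ∈ ℚ_17 : v_17(x) ≥ 0} and ℤ_17^× = {x ∈ ℤ_17 : v_17(x) = 0}. Here v_17(61) = v_17(num) − v_17(den) = 0; compare against these criteria.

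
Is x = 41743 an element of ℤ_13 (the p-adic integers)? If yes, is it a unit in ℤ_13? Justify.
x ∈ ℤ_13 but not a unit; v_13(x) = 3 > 0

ℤ_13 = {x ∈ ℚ_13 : v_13(x) ≥ 0} and ℤ_13^× = {x ∈ ℤ_13 : v_13(x) = 0}. Here v_13(41743) = v_13(num) − v_13(den) = 3; compare against these criteria.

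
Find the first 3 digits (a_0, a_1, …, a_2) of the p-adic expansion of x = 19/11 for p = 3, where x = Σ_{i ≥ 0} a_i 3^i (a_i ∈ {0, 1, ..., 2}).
(a_0, …, a_2) = (2, 1, 1)

v_3(19/11) = 0 (numerator and denominator both coprime to 3), so x ∈ ℤ_3^×. Compute digits iteratively via a_i = x_i mod 3, x_{i+1} = (x_i − a_i)/3, with x_0 = x:
  x_0 = 19/11;  a_0 = 2;  x_1 = (x_0 − 2)/3 = -1/11
  x_1 = -1/11;  a_1 = 1;  x_2 = (x_1 − 1)/3 = -4/11
  x_2 = -4/11;  a_2 = 1;  x_3 = (x_2 − 1)/3 = -5/11
Digits: (2, 1, 1).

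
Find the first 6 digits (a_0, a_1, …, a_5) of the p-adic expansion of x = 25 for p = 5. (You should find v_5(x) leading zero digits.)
(a_0, …, a_5) = (0, 0, 1, 0, 0, 0)

v_5(25) = 2, so a_0 = ... = a_1 = 0. Factor out: x = 5^2 · u with u = 1 a unit in ℤ_5. Expand u iteratively via a_{v+i} = u_i mod 5, u_{i+1} = (u_i − a_{v+i})/5:
  u_0 = 1;  a_2 = 1;  u_1 = (u_0 − 1)/5 = 0
  u_1 = 0;  a_3 = 0;  u_2 = (u_1 − 0)/5 = 0
  u_2 = 0;  a_4 = 0;  u_3 = (u_2 − 0)/5 = 0
  u_3 = 0;  a_5 = 0;  u_4 = (u_3 − 0)/5 = 0
Digits: (0, 0, 1, 0, 0, 0).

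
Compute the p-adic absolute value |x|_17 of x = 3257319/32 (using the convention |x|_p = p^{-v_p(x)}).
|3257319/32|_17 = 1/83521

Step 1 — compute v_17(x) by factoring powers of 17 out of the numerator and denominator: v_17(3257319/32) = 4. Step 2 — apply |x|_p = p^{-v_p(x)} = 17^{-4} = 1/83521.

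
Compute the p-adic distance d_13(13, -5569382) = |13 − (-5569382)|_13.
d_13(13, -5569382) = 1/371293

Step 1 — x − y = 13 − (-5569382) = 5569395. Step 2 — v_13(5569395) = 5 (factor: 5569395 = (13^5 · 15); the sign does not affect v_p). Step 3 — |x − y|_13 = 13^{-5} = 1/371293.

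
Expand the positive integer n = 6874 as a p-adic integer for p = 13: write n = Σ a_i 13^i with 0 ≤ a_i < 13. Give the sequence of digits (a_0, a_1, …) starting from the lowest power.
(a_0, a_1, …) = (10, 8, 1, 3)

Repeated division by 13 gives the digits low-to-high: 6874 = 10 + 8·13^1 + 1·13^2 + 3·13^3. Digit sequence: (10, 8, 1, 3).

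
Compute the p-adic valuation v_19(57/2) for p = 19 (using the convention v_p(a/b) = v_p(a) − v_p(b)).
v_19(57/2) = 1

Factor powers of 19 from the numerator and denominator of the reduced fraction: 57 = 19^1 · 3 and 2 = 19^0 · 2. Apply v_p(a/b) = v_p(a) − v_p(b): v_19(57/2) = 1 − 0 = 1.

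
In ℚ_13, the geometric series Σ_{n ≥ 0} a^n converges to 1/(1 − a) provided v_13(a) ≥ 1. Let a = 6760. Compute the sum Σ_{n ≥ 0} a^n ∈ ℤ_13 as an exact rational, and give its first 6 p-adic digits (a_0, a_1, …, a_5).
Σ a^n = 1/(1 − a) = -1/6759;  first 6 digits = (1, 0, 1, 3, 1, 6)

v_13(a) = 2 ≥ 1, so the series converges in ℤ_13 to 1/(1 − a) = 1/(1 − 6760) = -1/6759. Expand this rational in ℤ_13: compute digits iteratively via d_i = x_i mod 13, x_{i+1} = (x_i − d_i)/13. The first 6 digits are (1, 0, 1, 3, 1, 6).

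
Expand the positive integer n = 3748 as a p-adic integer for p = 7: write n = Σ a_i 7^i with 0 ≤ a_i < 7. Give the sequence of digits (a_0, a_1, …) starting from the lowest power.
(a_0, a_1, …) = (3, 3, 6, 3, 1)

Repeated division by 7 gives the digits low-to-high: 3748 = 3 + 3·7^1 + 6·7^2 + 3·7^3 + 1·7^4. Digit sequence: (3, 3, 6, 3, 1).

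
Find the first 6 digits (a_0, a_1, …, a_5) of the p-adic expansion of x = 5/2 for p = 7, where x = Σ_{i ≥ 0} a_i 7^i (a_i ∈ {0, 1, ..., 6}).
(a_0, …, a_5) = (6, 3, 3, 3, 3, 3)

v_7(5/2) = 0 (numerator and denominator both coprime to 7), so x ∈ ℤ_7^×. Compute digits iteratively via a_i = x_i mod 7, x_{i+1} = (x_i − a_i)/7, with x_0 = x:
  x_0 = 5/2;  a_0 = 6;  x_1 = (x_0 − 6)/7 = -1/2
  x_1 = -1/2;  a_1 = 3;  x_2 = (x_1 − 3)/7 = -1/2
  x_2 = -1/2;  a_2 = 3;  x_3 = (x_2 − 3)/7 = -1/2
  x_3 = -1/2;  a_3 = 3;  x_4 = (x_3 − 3)/7 = -1/2
  x_4 = -1/2;  a_4 = 3;  x_5 = (x_4 − 3)/7 = -1/2
  x_5 = -1/2;  a_5 = 3;  x_6 = (x_5 − 3)/7 = -1/2
Digits: (6, 3, 3, 3, 3, 3).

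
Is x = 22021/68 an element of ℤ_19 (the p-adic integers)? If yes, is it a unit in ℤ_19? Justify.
x ∈ ℤ_19 but not a unit; v_19(x) = 2 > 0

ℤ_19 = {x ∈ ℚ_19 : v_19(x) ≥ 0} and ℤ_19^× = {x ∈ ℤ_19 : v_19(x) = 0}. Here v_19(22021/68) = v_19(num) − v_19(den) = 2; compare against these criteria.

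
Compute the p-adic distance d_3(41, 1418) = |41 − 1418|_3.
d_3(41, 1418) = 1/81

Step 1 — x − y = 41 − 1418 = -1377. Step 2 — v_3(-1377) = 4 (factor: -1377 = −(3^4 · 17); the sign does not affect v_p). Step 3 — |x − y|_3 = 3^{-4} = 1/81.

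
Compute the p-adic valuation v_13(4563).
v_13(4563) = 2

v_13(n) is the largest exponent k such that 13^k divides n. Factor out: 4563 = 13^2 · 27. (Sign doesn't affect v_p.) So v_13(4563) = 2.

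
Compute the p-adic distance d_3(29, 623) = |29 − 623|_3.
d_3(29, 623) = 1/27

Step 1 — x − y = 29 − 623 = -594. Step 2 — v_3(-594) = 3 (factor: -594 = −(3^3 · 22); the sign does not affect v_p). Step 3 — |x − y|_3 = 3^{-3} = 1/27.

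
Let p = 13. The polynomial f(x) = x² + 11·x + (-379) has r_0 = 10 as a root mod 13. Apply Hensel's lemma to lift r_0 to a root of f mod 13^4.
r_3 = 10150 (mod 28561)

Hensel: r_{i+1} = r_i − f(r_i)·(f′(r_i))^{-1} mod 13^{i+2}, f′(x) = 2x + 11. Iterate:
  r_0 = 10 (mod 13)
  r_1 = 10 (mod 169)
  r_2 = 1362 (mod 2197)
  r_3 = 10150 (mod 28561)
Final: r = 10150 satisfies f(r) ≡ 0 mod 13^4.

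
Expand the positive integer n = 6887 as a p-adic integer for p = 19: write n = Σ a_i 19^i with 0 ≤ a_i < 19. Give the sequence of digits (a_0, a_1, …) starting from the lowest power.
(a_0, a_1, …) = (9, 1, 0, 1)

Repeated division by 19 gives the digits low-to-high: 6887 = 9 + 1·19^1 + 1·19^3. Digit sequence: (9, 1, 0, 1).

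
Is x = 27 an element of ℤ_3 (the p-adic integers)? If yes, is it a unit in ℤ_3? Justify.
x ∈ ℤ_3 but not a unit; v_3(x) = 3 > 0

ℤ_3 = {x ∈ ℚ_3 : v_3(x) ≥ 0} and ℤ_3^× = {x ∈ ℤ_3 : v_3(x) = 0}. Here v_3(27) = v_3(num) − v_3(den) = 3; compare against these criteria.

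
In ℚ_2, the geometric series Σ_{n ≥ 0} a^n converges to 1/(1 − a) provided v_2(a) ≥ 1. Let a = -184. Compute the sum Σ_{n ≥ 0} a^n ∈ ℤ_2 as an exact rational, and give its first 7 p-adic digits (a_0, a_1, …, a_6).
Σ a^n = 1/(1 − a) = 1/185;  first 7 digits = (1, 0, 0, 1, 0, 0, 0)

v_2(a) = 3 ≥ 1, so the series converges in ℤ_2 to 1/(1 − a) = 1/(1 − (-184)) = 1/185. Expand this rational in ℤ_2: compute digits iteratively via d_i = x_i mod 2, x_{i+1} = (x_i − d_i)/2. The first 7 digits are (1, 0, 0, 1, 0, 0, 0).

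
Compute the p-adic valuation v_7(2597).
v_7(2597) = 2

v_7(n) is the largest exponent k such that 7^k divides n. Factor out: 2597 = 7^2 · 53. (Sign doesn't affect v_p.) So v_7(2597) = 2.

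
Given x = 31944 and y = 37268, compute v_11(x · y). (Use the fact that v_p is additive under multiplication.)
v_11(1190488992) = 6

v_p(x) = 3 (factor: 31944 = 11^3 · 24); v_p(y) = 3 (factor: 37268 = 11^3 · 28). Additivity: v_p(xy) = v_p(x) + v_p(y) = 3 + 3 = 6. (Direct check: xy = 1190488992 = 11^6 · (672).)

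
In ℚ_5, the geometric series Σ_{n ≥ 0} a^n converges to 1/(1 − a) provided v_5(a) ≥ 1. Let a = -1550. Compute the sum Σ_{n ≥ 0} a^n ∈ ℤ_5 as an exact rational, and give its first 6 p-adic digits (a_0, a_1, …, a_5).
Σ a^n = 1/(1 − a) = 1/1551;  first 6 digits = (1, 0, 3, 2, 1, 3)

v_5(a) = 2 ≥ 1, so the series converges in ℤ_5 to 1/(1 − a) = 1/(1 − (-1550)) = 1/1551. Expand this rational in ℤ_5: compute digits iteratively via d_i = x_i mod 5, x_{i+1} = (x_i − d_i)/5. The first 6 digits are (1, 0, 3, 2, 1, 3).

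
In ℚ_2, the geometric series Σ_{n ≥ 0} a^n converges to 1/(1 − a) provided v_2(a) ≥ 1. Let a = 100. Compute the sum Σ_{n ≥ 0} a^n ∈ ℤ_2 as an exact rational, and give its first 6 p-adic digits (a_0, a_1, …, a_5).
Σ a^n = 1/(1 − a) = -1/99;  first 6 digits = (1, 0, 1, 0, 1, 1)

v_2(a) = 2 ≥ 1, so the series converges in ℤ_2 to 1/(1 − a) = 1/(1 − 100) = -1/99. Expand this rational in ℤ_2: compute digits iteratively via d_i = x_i mod 2, x_{i+1} = (x_i − d_i)/2. The first 6 digits are (1, 0, 1, 0, 1, 1).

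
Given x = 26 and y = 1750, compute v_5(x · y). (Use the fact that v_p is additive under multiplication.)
v_5(45500) = 3

v_p(x) = 0 (factor: 26 = 5^0 · 26); v_p(y) = 3 (factor: 1750 = 5^3 · 14). Additivity: v_p(xy) = v_p(x) + v_p(y) = 0 + 3 = 3. (Direct check: xy = 45500 = 5^3 · (364).)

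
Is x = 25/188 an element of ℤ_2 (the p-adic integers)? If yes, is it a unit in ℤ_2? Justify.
x ∉ ℤ_2 (v_2(x) = -2 < 0)

ℤ_2 = {x ∈ ℚ_2 : v_2(x) ≥ 0} and ℤ_2^× = {x ∈ ℤ_2 : v_2(x) = 0}. Here v_2(25/188) = v_2(num) − v_2(den) = -2; compare against these criteria.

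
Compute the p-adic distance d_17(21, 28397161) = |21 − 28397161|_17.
d_17(21, 28397161) = 1/1419857

Step 1 — x − y = 21 − 28397161 = -28397140. Step 2 — v_17(-28397140) = 5 (factor: -28397140 = −(17^5 · 20); the sign does not affect v_p). Step 3 — |x − y|_17 = 17^{-5} = 1/1419857.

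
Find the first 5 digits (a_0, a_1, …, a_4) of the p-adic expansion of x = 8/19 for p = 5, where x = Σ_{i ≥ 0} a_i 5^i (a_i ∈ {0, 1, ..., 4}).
(a_0, …, a_4) = (2, 1, 0, 1, 4)

v_5(8/19) = 0 (numerator and denominator both coprime to 5), so x ∈ ℤ_5^×. Compute digits iteratively via a_i = x_i mod 5, x_{i+1} = (x_i − a_i)/5, with x_0 = x:
  x_0 = 8/19;  a_0 = 2;  x_1 = (x_0 − 2)/5 = -6/19
  x_1 = -6/19;  a_1 = 1;  x_2 = (x_1 − 1)/5 = -5/19
  x_2 = -5/19;  a_2 = 0;  x_3 = (x_2 − 0)/5 = -1/19
  x_3 = -1/19;  a_3 = 1;  x_4 = (x_3 − 1)/5 = -4/19
  x_4 = -4/19;  a_4 = 4;  x_5 = (x_4 − 4)/5 = -16/19
Digits: (2, 1, 0, 1, 4).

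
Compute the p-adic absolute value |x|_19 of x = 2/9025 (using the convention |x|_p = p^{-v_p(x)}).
|2/9025|_19 = 361

Step 1 — compute v_19(x) by factoring powers of 19 out of the numerator and denominator: v_19(2/9025) = -2. Step 2 — apply |x|_p = p^{-v_p(x)} = 19^{2} = 361.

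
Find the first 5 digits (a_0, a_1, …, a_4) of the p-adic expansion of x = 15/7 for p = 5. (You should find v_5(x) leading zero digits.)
(a_0, …, a_4) = (0, 4, 0, 2, 1)

v_5(15/7) = 1, so a_0 = ... = a_0 = 0. Factor out: x = 5^1 · u with u = 3/7 a unit in ℤ_5. Expand u iteratively via a_{v+i} = u_i mod 5, u_{i+1} = (u_i − a_{v+i})/5:
  u_0 = 3/7;  a_1 = 4;  u_1 = (u_0 − 4)/5 = -5/7
  u_1 = -5/7;  a_2 = 0;  u_2 = (u_1 − 0)/5 = -1/7
  u_2 = -1/7;  a_3 = 2;  u_3 = (u_2 − 2)/5 = -3/7
  u_3 = -3/7;  a_4 = 1;  u_4 = (u_3 − 1)/5 = -2/7
Digits: (0, 4, 0, 2, 1).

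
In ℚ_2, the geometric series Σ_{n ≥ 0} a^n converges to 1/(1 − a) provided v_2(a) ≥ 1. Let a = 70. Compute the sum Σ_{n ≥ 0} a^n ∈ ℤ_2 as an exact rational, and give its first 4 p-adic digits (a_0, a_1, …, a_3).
Σ a^n = 1/(1 − a) = -1/69;  first 4 digits = (1, 1, 0, 0)

v_2(a) = 1 ≥ 1, so the series converges in ℤ_2 to 1/(1 − a) = 1/(1 − 70) = -1/69. Expand this rational in ℤ_2: compute digits iteratively via d_i = x_i mod 2, x_{i+1} = (x_i − d_i)/2. The first 4 digits are (1, 1, 0, 0).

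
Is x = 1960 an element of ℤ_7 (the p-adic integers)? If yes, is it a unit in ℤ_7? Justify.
x ∈ ℤ_7 but not a unit; v_7(x) = 2 > 0

ℤ_7 = {x ∈ ℚ_7 : v_7(x) ≥ 0} and ℤ_7^× = {x ∈ ℤ_7 : v_7(x) = 0}. Here v_7(1960) = v_7(num) − v_7(den) = 2; compare against these criteria.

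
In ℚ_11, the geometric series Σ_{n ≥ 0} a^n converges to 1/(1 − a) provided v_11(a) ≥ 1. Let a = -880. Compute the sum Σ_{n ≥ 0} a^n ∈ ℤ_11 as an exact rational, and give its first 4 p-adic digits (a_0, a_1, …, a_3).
Σ a^n = 1/(1 − a) = 1/881;  first 4 digits = (1, 8, 1, 4)

v_11(a) = 1 ≥ 1, so the series converges in ℤ_11 to 1/(1 − a) = 1/(1 − (-880)) = 1/881. Expand this rational in ℤ_11: compute digits iteratively via d_i = x_i mod 11, x_{i+1} = (x_i − d_i)/11. The first 4 digits are (1, 8, 1, 4).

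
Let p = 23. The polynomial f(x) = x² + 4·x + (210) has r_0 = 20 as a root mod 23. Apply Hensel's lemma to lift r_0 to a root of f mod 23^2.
r_1 = 365 (mod 529)

Hensel: r_{i+1} = r_i − f(r_i)·(f′(r_i))^{-1} mod 23^{i+2}, f′(x) = 2x + 4. Iterate:
  r_0 = 20 (mod 23)
  r_1 = 365 (mod 529)
Final: r = 365 satisfies f(r) ≡ 0 mod 23^2.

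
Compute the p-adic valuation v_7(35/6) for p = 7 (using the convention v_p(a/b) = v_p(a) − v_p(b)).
v_7(35/6) = 1

Factor powers of 7 from the numerator and denominator of the reduced fraction: 35 = 7^1 · 5 and 6 = 7^0 · 6. Apply v_p(a/b) = v_p(a) − v_p(b): v_7(35/6) = 1 − 0 = 1.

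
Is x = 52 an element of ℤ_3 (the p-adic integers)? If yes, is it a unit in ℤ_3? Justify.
x ∈ ℤ_3^× (unit); v_3(x) = 0

ℤ_3 = {x ∈ ℚ_3 : v_3(x) ≥ 0} and ℤ_3^× = {x ∈ ℤ_3 : v_3(x) = 0}. Here v_3(52) = v_3(num) − v_3(den) = 0; compare against these criteria.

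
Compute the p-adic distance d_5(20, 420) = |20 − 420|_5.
d_5(20, 420) = 1/25

Step 1 — x − y = 20 − 420 = -400. Step 2 — v_5(-400) = 2 (factor: -400 = −(5^2 · 16); the sign does not affect v_p). Step 3 — |x − y|_5 = 5^{-2} = 1/25.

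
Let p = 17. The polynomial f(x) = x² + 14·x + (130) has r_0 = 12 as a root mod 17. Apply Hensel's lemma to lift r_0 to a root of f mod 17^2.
r_1 = 46 (mod 289)

Hensel: r_{i+1} = r_i − f(r_i)·(f′(r_i))^{-1} mod 17^{i+2}, f′(x) = 2x + 14. Iterate:
  r_0 = 12 (mod 17)
  r_1 = 46 (mod 289)
Final: r = 46 satisfies f(r) ≡ 0 mod 17^2.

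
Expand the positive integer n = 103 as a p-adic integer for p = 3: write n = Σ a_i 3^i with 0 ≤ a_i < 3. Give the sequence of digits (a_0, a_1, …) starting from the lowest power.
(a_0, a_1, …) = (1, 1, 2, 0, 1)

Repeated division by 3 gives the digits low-to-high: 103 = 1 + 1·3^1 + 2·3^2 + 1·3^4. Digit sequence: (1, 1, 2, 0, 1).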